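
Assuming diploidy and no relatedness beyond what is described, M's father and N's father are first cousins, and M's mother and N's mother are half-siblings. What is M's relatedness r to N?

0.09375

Relatedness sums over independent paths through distinct common ancestors.
M and N are related in two ways: second cousins through their fathers (r = 1/32) and half first cousins through their mothers (r = 1/16).
r = 1/32 + 1/16 = 3/32 = 0.09375.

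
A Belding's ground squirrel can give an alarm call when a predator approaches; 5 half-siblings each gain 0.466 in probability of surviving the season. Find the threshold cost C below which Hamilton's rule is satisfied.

r to a half-sibling = 0.25 (half-sibs share one parent — one path of length 2: r = (1/2)^2 = 1/4).
Hamilton's rule: n·r·B > C, so the trait is favored while C < n·r·B = 5·0.25·0.466 = 0.5825.

0.5825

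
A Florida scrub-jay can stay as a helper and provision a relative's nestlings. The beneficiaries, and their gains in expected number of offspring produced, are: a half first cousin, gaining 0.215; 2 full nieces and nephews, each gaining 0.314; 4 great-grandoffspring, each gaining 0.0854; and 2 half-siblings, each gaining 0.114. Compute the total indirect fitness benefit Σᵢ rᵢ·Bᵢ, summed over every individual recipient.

0.2701375

r to a half first cousin = 1/16 (half first cousins share one grandparent — one path of length 4: r = (1/2)^4 = 1/16).
r to a full niece or nephew = 1/4 (full aunt/uncle↔niece/nephew: two paths of length 3 through the shared grandparent pair: r = 2·(1/2)^3 = 1/4).
r to a great-grandoffspring = 1/8 (three parent–offspring links: r = (1/2)^3 = 1/8).
r to a half-sibling = 1/4 (half-sibs share one parent — one path of length 2: r = (1/2)^2 = 1/4).
Summing one r·B term per recipient: 1·0.0625·0.215 + 2·0.25·0.314 + 4·0.125·0.0854 + 2·0.25·0.114 = 0.2701375.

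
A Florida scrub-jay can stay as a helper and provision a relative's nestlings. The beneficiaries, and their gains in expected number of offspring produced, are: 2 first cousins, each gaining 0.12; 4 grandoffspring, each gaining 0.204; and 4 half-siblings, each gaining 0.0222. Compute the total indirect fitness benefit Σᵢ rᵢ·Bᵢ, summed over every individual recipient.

r to a first cousin = 0.125 (first cousins share one grandparent pair — two paths of length 4: r = 2·(1/2)^4 = 1/8).
r to a grandoffspring = 0.25 (two parent–offspring links: r = (1/2)^2 = 1/4).
r to a half-sibling = 0.25 (half-sibs share one parent — one path of length 2: r = (1/2)^2 = 1/4).
Summing one r·B term per recipient: 2·0.125·0.12 + 4·0.25·0.204 + 4·0.25·0.0222 = 0.2562.

0.2562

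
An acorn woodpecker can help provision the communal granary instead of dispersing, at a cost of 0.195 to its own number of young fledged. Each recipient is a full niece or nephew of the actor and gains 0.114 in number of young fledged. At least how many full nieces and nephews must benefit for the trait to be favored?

7

r to a full niece or nephew = 0.25 (full aunt/uncle↔niece/nephew: two paths of length 3 through the shared grandparent pair: r = 2·(1/2)^3 = 1/4).
Hamilton's rule: n·r·B > C  ⇒  n > C/(r·B) = 0.195/(0.25·0.114) = 6.842.
The smallest integer exceeding 6.842 is 7.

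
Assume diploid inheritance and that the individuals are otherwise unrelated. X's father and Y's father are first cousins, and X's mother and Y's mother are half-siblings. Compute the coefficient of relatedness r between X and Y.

Relatedness sums over independent paths through distinct common ancestors.
X and Y are related in two ways: second cousins through their fathers (r = 1/32) and half first cousins through their mothers (r = 1/16).
r = 1/32 + 1/16 = 3/32 = 0.09375.

0.09375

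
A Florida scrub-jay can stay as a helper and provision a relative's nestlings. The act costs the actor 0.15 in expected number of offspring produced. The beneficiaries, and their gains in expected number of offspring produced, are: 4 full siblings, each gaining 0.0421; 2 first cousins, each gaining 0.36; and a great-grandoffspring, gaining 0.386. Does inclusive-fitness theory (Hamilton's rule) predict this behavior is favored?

Hamilton's rule: the trait is favored when the sum of r·B over every recipient exceeds the actor's cost C.
r to a full sibling = 1/2 (full sibs share both parents — two paths of length 2: r = 2·(1/2)^2 = 1/2).
r to a first cousin = 1/8 (first cousins share one grandparent pair — two paths of length 4: r = 2·(1/2)^4 = 1/8).
r to a great-grandoffspring = 1/8 (three parent–offspring links: r = (1/2)^3 = 1/8).
Summing one r·B term per recipient: 4·0.5·0.0421 + 2·0.125·0.36 + 1·0.125·0.386 = 0.22245.
0.22245 > 0.15: the indirect benefit exceeds the cost.

Yes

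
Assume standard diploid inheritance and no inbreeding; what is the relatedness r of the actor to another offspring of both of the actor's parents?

Each parent–offspring link contributes a factor of 1/2, and independent paths through distinct common ancestors add.
Full sibs share both parents — two paths of length 2: r = 2·(1/2)^2 = 1/2.

0.5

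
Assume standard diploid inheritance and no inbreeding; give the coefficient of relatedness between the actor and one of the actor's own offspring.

0.5

Each parent–offspring link contributes a factor of 1/2, and independent paths through distinct common ancestors add.
One parent–offspring link: r = (1/2)^1 = 1/2.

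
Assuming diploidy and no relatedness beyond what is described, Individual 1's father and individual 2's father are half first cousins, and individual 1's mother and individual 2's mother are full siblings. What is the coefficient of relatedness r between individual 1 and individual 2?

Relatedness sums over independent paths through distinct common ancestors.
Individual 1 and individual 2 are related in two ways: half second cousins through their fathers (r = 1/64) and first cousins through their mothers (r = 1/8).
r = 1/64 + 1/8 = 9/64 = 0.140625.

0.140625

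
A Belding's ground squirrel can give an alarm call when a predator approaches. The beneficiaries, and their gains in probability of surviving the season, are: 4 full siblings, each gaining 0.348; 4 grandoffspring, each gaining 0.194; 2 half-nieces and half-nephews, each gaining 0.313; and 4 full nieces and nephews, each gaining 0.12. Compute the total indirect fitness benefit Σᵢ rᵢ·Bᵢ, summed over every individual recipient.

1.08825

r to a full sibling = 1/2 (full sibs share both parents — two paths of length 2: r = 2·(1/2)^2 = 1/2).
r to a grandoffspring = 1/4 (two parent–offspring links: r = (1/2)^2 = 1/4).
r to a half-niece or half-nephew = 0.125 (half-aunt/uncle↔niece/nephew: one path of length 3: r = (1/2)^3 = 1/8).
r to a full niece or nephew = 0.25 (full aunt/uncle↔niece/nephew: two paths of length 3 through the shared grandparent pair: r = 2·(1/2)^3 = 1/4).
Summing one r·B term per recipient: 4·0.5·0.348 + 4·0.25·0.194 + 2·0.125·0.313 + 4·0.25·0.12 = 1.08825.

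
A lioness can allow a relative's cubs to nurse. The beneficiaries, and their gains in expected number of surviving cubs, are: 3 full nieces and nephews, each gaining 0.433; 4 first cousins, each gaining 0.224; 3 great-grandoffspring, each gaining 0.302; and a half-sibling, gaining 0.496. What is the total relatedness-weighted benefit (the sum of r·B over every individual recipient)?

0.674

r to a full niece or nephew = 1/4 (full aunt/uncle↔niece/nephew: two paths of length 3 through the shared grandparent pair: r = 2·(1/2)^3 = 1/4).
r to a first cousin = 0.125 (first cousins share one grandparent pair — two paths of length 4: r = 2·(1/2)^4 = 1/8).
r to a great-grandoffspring = 1/8 (three parent–offspring links: r = (1/2)^3 = 1/8).
r to a half-sibling = 0.25 (half-sibs share one parent — one path of length 2: r = (1/2)^2 = 1/4).
Summing one r·B term per recipient: 3·0.25·0.433 + 4·0.125·0.224 + 3·0.125·0.302 + 1·0.25·0.496 = 0.674.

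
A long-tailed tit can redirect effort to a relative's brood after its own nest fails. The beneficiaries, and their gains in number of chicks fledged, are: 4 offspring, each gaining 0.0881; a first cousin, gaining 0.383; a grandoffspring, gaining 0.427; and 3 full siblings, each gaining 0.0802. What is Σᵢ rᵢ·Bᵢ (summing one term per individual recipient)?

0.451125

r to an offspring = 1/2 (one parent–offspring link: r = (1/2)^1 = 1/2).
r to a first cousin = 0.125 (first cousins share one grandparent pair — two paths of length 4: r = 2·(1/2)^4 = 1/8).
r to a grandoffspring = 0.25 (two parent–offspring links: r = (1/2)^2 = 1/4).
r to a full sibling = 1/2 (full sibs share both parents — two paths of length 2: r = 2·(1/2)^2 = 1/2).
Summing one r·B term per recipient: 4·0.5·0.0881 + 1·0.125·0.383 + 1·0.25·0.427 + 3·0.5·0.0802 = 0.451125.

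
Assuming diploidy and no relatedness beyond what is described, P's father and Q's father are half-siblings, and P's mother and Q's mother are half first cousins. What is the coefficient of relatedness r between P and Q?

0.078125

Relatedness sums over independent paths through distinct common ancestors.
P and Q are related in two ways: half first cousins through their fathers (r = 1/16) and half second cousins through their mothers (r = 1/64).
r = 1/16 + 1/64 = 0.078125.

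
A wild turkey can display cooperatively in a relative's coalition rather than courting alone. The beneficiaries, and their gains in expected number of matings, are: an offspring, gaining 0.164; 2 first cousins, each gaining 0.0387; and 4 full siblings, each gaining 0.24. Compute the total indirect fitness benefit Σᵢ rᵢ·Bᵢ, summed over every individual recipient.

r to an offspring = 1/2 (one parent–offspring link: r = (1/2)^1 = 1/2).
r to a first cousin = 1/8 (first cousins share one grandparent pair — two paths of length 4: r = 2·(1/2)^4 = 1/8).
r to a full sibling = 0.5 (full sibs share both parents — two paths of length 2: r = 2·(1/2)^2 = 1/2).
Summing one r·B term per recipient: 1·0.5·0.164 + 2·0.125·0.0387 + 4·0.5·0.24 = 0.571675.

0.571675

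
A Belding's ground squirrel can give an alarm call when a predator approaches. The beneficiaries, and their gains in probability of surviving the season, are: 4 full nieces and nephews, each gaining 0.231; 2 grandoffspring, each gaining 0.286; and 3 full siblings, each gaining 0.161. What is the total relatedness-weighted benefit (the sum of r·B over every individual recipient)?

r to a full niece or nephew = 0.25 (full aunt/uncle↔niece/nephew: two paths of length 3 through the shared grandparent pair: r = 2·(1/2)^3 = 1/4).
r to a grandoffspring = 1/4 (two parent–offspring links: r = (1/2)^2 = 1/4).
r to a full sibling = 1/2 (full sibs share both parents — two paths of length 2: r = 2·(1/2)^2 = 1/2).
Summing one r·B term per recipient: 4·0.25·0.231 + 2·0.25·0.286 + 3·0.5·0.161 = 0.6155.

0.6155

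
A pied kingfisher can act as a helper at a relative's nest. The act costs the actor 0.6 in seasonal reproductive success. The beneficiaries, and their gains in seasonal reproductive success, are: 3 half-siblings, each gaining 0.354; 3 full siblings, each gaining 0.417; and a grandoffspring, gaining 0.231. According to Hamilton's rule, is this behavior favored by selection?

Hamilton's rule: the trait is favored when the sum of r·B over every recipient exceeds the actor's cost C.
r to a half-sibling = 1/4 (half-sibs share one parent — one path of length 2: r = (1/2)^2 = 1/4).
r to a full sibling = 1/2 (full sibs share both parents — two paths of length 2: r = 2·(1/2)^2 = 1/2).
r to a grandoffspring = 0.25 (two parent–offspring links: r = (1/2)^2 = 1/4).
Summing one r·B term per recipient: 3·0.25·0.354 + 3·0.5·0.417 + 1·0.25·0.231 = 0.94875.
0.94875 > 0.6: the indirect benefit exceeds the cost.

Yes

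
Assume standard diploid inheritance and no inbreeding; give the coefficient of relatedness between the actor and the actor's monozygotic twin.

Each parent–offspring link contributes a factor of 1/2, and independent paths through distinct common ancestors add.
Monozygotic twins share every allele identical by descent: r = 1.

1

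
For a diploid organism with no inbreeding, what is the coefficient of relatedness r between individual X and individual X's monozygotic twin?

1

Each parent–offspring link contributes a factor of 1/2, and independent paths through distinct common ancestors add.
Monozygotic twins share every allele identical by descent: r = 1.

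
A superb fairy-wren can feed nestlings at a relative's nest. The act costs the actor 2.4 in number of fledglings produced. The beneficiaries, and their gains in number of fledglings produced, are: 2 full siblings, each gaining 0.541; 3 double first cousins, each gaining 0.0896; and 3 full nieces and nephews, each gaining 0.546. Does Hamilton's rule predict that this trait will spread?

No

Hamilton's rule: the trait is favored when the sum of r·B over every recipient exceeds the actor's cost C.
r to a full sibling = 0.5 (full sibs share both parents — two paths of length 2: r = 2·(1/2)^2 = 1/2).
r to a double first cousin = 1/4 (double first cousins share both grandparent pairs — four paths of length 4: r = 4·(1/2)^4 = 1/4).
r to a full niece or nephew = 0.25 (full aunt/uncle↔niece/nephew: two paths of length 3 through the shared grandparent pair: r = 2·(1/2)^3 = 1/4).
Summing one r·B term per recipient: 2·0.5·0.541 + 3·0.25·0.0896 + 3·0.25·0.546 = 1.0177.
1.0177 < 2.4: the indirect benefit is less than the cost.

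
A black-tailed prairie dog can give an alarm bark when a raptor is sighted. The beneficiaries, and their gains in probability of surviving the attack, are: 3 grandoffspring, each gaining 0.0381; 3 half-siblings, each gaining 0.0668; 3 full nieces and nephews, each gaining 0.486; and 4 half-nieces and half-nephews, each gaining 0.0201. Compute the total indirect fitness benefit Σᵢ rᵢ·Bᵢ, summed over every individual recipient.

0.453225

r to a grandoffspring = 1/4 (two parent–offspring links: r = (1/2)^2 = 1/4).
r to a half-sibling = 1/4 (half-sibs share one parent — one path of length 2: r = (1/2)^2 = 1/4).
r to a full niece or nephew = 0.25 (full aunt/uncle↔niece/nephew: two paths of length 3 through the shared grandparent pair: r = 2·(1/2)^3 = 1/4).
r to a half-niece or half-nephew = 1/8 (half-aunt/uncle↔niece/nephew: one path of length 3: r = (1/2)^3 = 1/8).
Summing one r·B term per recipient: 3·0.25·0.0381 + 3·0.25·0.0668 + 3·0.25·0.486 + 4·0.125·0.0201 = 0.453225.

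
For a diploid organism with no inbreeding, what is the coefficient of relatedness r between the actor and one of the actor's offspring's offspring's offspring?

0.125

Each parent–offspring link contributes a factor of 1/2, and independent paths through distinct common ancestors add.
Three parent–offspring links: r = (1/2)^3 = 1/8.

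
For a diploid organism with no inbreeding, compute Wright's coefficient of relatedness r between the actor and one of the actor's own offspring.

Each parent–offspring link contributes a factor of 1/2, and independent paths through distinct common ancestors add.
One parent–offspring link: r = (1/2)^1 = 1/2.

0.5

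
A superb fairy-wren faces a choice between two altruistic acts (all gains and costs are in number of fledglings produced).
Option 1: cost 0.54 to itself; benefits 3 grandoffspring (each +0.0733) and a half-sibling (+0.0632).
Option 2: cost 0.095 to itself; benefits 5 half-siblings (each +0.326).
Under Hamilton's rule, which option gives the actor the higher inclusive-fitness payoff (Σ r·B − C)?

Option 2

Option 1: r to a grandoffspring = 0.25.
Option 1: r to a half-sibling = 0.25.
Option 1: Σ r·B − C = (3·0.25·0.0733 + 1·0.25·0.0632) − 0.54 = -0.469225.
Option 2: r to a half-sibling = 0.25.
Option 2: Σ r·B − C = (5·0.25·0.326) − 0.095 = 0.3125.
Option 2 has the higher net inclusive-fitness payoff.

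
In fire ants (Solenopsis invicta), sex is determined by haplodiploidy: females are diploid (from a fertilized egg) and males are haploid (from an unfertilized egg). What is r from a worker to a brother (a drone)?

0.25

Her haploid brother carries none of their father's genes and a random half of their mother's genome; that half matches the maternal half of her own genome with probability 1/2: r = 1/2 · 1/2 = 1/4.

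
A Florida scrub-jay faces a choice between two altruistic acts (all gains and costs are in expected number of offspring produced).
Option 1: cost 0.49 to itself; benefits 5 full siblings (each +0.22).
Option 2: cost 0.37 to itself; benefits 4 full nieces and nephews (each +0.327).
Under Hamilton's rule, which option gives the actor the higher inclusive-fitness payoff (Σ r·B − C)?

Option 1: r to a full sibling = 0.5.
Option 1: Σ r·B − C = (5·0.5·0.22) − 0.49 = 0.06.
Option 2: r to a full niece or nephew = 0.25.
Option 2: Σ r·B − C = (4·0.25·0.327) − 0.37 = -0.043.
Option 1 has the higher net inclusive-fitness payoff.

Option 1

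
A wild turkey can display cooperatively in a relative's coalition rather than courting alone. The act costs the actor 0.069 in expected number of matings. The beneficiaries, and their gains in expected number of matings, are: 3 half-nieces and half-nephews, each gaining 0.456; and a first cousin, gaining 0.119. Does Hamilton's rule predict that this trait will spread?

Hamilton's rule: the trait is favored when the sum of r·B over every recipient exceeds the actor's cost C.
r to a half-niece or half-nephew = 1/8 (half-aunt/uncle↔niece/nephew: one path of length 3: r = (1/2)^3 = 1/8).
r to a first cousin = 0.125 (first cousins share one grandparent pair — two paths of length 4: r = 2·(1/2)^4 = 1/8).
Summing one r·B term per recipient: 3·0.125·0.456 + 1·0.125·0.119 = 0.185875.
0.185875 > 0.069: the indirect benefit exceeds the cost.

Yes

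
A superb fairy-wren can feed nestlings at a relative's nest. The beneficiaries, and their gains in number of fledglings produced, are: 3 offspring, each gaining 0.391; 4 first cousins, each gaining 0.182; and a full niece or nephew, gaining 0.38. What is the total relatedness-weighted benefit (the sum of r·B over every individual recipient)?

0.7725

r to an offspring = 0.5 (one parent–offspring link: r = (1/2)^1 = 1/2).
r to a first cousin = 0.125 (first cousins share one grandparent pair — two paths of length 4: r = 2·(1/2)^4 = 1/8).
r to a full niece or nephew = 1/4 (full aunt/uncle↔niece/nephew: two paths of length 3 through the shared grandparent pair: r = 2·(1/2)^3 = 1/4).
Summing one r·B term per recipient: 3·0.5·0.391 + 4·0.125·0.182 + 1·0.25·0.38 = 0.7725.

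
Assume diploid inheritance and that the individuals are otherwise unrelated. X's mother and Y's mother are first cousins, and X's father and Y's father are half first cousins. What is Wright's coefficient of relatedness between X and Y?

0.046875

Relatedness sums over independent paths through distinct common ancestors.
X and Y are related in two ways: second cousins through their mothers (r = 1/32) and half second cousins through their fathers (r = 1/64).
r = 1/32 + 1/64 = 0.046875.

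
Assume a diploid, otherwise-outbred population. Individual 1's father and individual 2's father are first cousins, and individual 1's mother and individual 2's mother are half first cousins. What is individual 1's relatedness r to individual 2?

0.046875

Wright's path rule: contributions from independent ancestry routes add.
Individual 1 and individual 2 are related in two ways: second cousins through their fathers (r = 1/32) and half second cousins through their mothers (r = 1/64).
r = 1/32 + 1/64 = 0.046875.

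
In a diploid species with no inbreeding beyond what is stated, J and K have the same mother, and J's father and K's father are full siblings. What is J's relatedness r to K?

0.375

Relatedness sums over independent paths through distinct common ancestors.
J and K are related in two ways: half-sibs through their shared mother (r = 1/4) and first cousins through their fathers (r = 1/8).
r = 1/4 + 1/8 = 3/8 = 0.375.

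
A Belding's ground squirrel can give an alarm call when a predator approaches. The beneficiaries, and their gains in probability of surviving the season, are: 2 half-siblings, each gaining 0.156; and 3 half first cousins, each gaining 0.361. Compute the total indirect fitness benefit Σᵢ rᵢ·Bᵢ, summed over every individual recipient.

0.1456875

r to a half-sibling = 1/4 (half-sibs share one parent — one path of length 2: r = (1/2)^2 = 1/4).
r to a half first cousin = 1/16 (half first cousins share one grandparent — one path of length 4: r = (1/2)^4 = 1/16).
Summing one r·B term per recipient: 2·0.25·0.156 + 3·0.0625·0.361 = 0.1456875.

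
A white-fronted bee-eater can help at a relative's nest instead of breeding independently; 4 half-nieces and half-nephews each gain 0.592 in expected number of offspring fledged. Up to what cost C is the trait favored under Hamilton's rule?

0.296

r to a half-niece or half-nephew = 0.125 (half-aunt/uncle↔niece/nephew: one path of length 3: r = (1/2)^3 = 1/8).
Hamilton's rule: n·r·B > C, so the trait is favored while C < n·r·B = 4·0.125·0.592 = 0.296.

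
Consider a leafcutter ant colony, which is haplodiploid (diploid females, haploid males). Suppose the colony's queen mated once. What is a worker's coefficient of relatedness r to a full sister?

0.75

Haplodiploid full sisters inherit their father's entire haploid genome identically (contributing 1/2) and on average half of their mother's contribution (1/2 · 1/2 = 1/4); r = 1/2 + 1/4 = 3/4.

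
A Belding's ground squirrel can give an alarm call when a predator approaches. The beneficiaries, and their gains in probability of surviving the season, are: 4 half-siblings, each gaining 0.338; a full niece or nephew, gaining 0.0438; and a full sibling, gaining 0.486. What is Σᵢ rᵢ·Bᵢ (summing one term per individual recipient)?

r to a half-sibling = 0.25 (half-sibs share one parent — one path of length 2: r = (1/2)^2 = 1/4).
r to a full niece or nephew = 1/4 (full aunt/uncle↔niece/nephew: two paths of length 3 through the shared grandparent pair: r = 2·(1/2)^3 = 1/4).
r to a full sibling = 0.5 (full sibs share both parents — two paths of length 2: r = 2·(1/2)^2 = 1/2).
Summing one r·B term per recipient: 4·0.25·0.338 + 1·0.25·0.0438 + 1·0.5·0.486 = 0.59195.

0.59195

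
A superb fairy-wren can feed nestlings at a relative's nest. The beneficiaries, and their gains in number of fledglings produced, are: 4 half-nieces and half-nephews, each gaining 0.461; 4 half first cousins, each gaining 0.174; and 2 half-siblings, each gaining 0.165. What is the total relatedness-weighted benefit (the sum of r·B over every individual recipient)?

r to a half-niece or half-nephew = 0.125 (half-aunt/uncle↔niece/nephew: one path of length 3: r = (1/2)^3 = 1/8).
r to a half first cousin = 0.0625 (half first cousins share one grandparent — one path of length 4: r = (1/2)^4 = 1/16).
r to a half-sibling = 1/4 (half-sibs share one parent — one path of length 2: r = (1/2)^2 = 1/4).
Summing one r·B term per recipient: 4·0.125·0.461 + 4·0.0625·0.174 + 2·0.25·0.165 = 0.3565.

0.3565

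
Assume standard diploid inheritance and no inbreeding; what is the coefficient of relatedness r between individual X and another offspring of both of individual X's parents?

Each parent–offspring link contributes a factor of 1/2, and independent paths through distinct common ancestors add.
Full sibs share both parents — two paths of length 2: r = 2·(1/2)^2 = 1/2.

0.5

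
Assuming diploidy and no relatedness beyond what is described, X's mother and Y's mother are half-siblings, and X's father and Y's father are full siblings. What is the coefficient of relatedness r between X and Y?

0.1875

Wright's path rule: contributions from independent ancestry routes add.
X and Y are related in two ways: half first cousins through their mothers (r = 1/16) and first cousins through their fathers (r = 1/8).
r = 1/16 + 1/8 = 3/16 = 0.1875.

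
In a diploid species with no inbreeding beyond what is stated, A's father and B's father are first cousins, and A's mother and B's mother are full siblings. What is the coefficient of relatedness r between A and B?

Independent pedigree routes through distinct common ancestors add.
A and B are related in two ways: second cousins through their fathers (r = 1/32) and first cousins through their mothers (r = 1/8).
r = 1/32 + 1/8 = 5/32 = 0.15625.

0.15625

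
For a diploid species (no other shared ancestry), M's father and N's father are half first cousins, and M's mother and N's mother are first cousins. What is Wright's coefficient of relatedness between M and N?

With two independent routes of shared ancestry, r is the sum of the two contributions.
M and N are related in two ways: half second cousins through their fathers (r = 1/64) and second cousins through their mothers (r = 1/32).
r = 1/64 + 1/32 = 0.046875.

0.046875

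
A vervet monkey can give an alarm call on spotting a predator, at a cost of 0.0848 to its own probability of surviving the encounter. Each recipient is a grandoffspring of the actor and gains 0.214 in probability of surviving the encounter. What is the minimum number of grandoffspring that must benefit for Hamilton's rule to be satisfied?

2

r to a grandoffspring = 0.25 (two parent–offspring links: r = (1/2)^2 = 1/4).
Hamilton's rule: n·r·B > C  ⇒  n > C/(r·B) = 0.0848/(0.25·0.214) = 1.585.
The smallest integer exceeding 1.585 is 2.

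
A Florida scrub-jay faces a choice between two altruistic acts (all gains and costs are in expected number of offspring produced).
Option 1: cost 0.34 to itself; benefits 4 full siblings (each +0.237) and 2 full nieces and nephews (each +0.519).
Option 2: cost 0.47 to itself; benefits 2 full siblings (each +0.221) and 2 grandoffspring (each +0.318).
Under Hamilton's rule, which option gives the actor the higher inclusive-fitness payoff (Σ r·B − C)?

Option 1

Option 1: r to a full sibling = 0.5.
Option 1: r to a full niece or nephew = 0.25.
Option 1: Σ r·B − C = (4·0.5·0.237 + 2·0.25·0.519) − 0.34 = 0.3935.
Option 2: r to a full sibling = 0.5.
Option 2: r to a grandoffspring = 0.25.
Option 2: Σ r·B − C = (2·0.5·0.221 + 2·0.25·0.318) − 0.47 = -0.09.
Option 1 has the higher net inclusive-fitness payoff.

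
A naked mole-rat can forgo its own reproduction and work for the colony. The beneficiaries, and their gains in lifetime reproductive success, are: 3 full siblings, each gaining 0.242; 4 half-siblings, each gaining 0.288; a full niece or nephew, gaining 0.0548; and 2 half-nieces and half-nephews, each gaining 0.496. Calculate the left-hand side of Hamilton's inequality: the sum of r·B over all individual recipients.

r to a full sibling = 0.5 (full sibs share both parents — two paths of length 2: r = 2·(1/2)^2 = 1/2).
r to a half-sibling = 1/4 (half-sibs share one parent — one path of length 2: r = (1/2)^2 = 1/4).
r to a full niece or nephew = 1/4 (full aunt/uncle↔niece/nephew: two paths of length 3 through the shared grandparent pair: r = 2·(1/2)^3 = 1/4).
r to a half-niece or half-nephew = 0.125 (half-aunt/uncle↔niece/nephew: one path of length 3: r = (1/2)^3 = 1/8).
Summing one r·B term per recipient: 3·0.5·0.242 + 4·0.25·0.288 + 1·0.25·0.0548 + 2·0.125·0.496 = 0.7887.

0.7887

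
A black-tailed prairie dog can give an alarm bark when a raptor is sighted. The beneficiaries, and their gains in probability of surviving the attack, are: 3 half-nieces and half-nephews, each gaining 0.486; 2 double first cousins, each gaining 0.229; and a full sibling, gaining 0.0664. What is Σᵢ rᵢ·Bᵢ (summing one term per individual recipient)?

0.32995

r to a half-niece or half-nephew = 1/8 (half-aunt/uncle↔niece/nephew: one path of length 3: r = (1/2)^3 = 1/8).
r to a double first cousin = 1/4 (double first cousins share both grandparent pairs — four paths of length 4: r = 4·(1/2)^4 = 1/4).
r to a full sibling = 1/2 (full sibs share both parents — two paths of length 2: r = 2·(1/2)^2 = 1/2).
Summing one r·B term per recipient: 3·0.125·0.486 + 2·0.25·0.229 + 1·0.5·0.0664 = 0.32995.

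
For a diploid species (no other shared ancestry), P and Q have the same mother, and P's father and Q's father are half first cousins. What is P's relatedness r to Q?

With two independent routes of shared ancestry, r is the sum of the two contributions.
P and Q are related in two ways: half-sibs through their shared mother (r = 1/4) and half second cousins through their fathers (r = 1/64).
r = 1/4 + 1/64 = 0.265625.

0.265625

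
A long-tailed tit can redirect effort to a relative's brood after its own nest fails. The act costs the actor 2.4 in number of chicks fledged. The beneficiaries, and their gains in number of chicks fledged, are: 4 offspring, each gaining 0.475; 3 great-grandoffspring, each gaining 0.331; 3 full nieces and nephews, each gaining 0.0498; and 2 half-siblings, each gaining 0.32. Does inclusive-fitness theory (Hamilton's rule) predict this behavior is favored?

Hamilton's rule: the trait is favored when the sum of r·B over every recipient exceeds the actor's cost C.
r to an offspring = 1/2 (one parent–offspring link: r = (1/2)^1 = 1/2).
r to a great-grandoffspring = 1/8 (three parent–offspring links: r = (1/2)^3 = 1/8).
r to a full niece or nephew = 1/4 (full aunt/uncle↔niece/nephew: two paths of length 3 through the shared grandparent pair: r = 2·(1/2)^3 = 1/4).
r to a half-sibling = 1/4 (half-sibs share one parent — one path of length 2: r = (1/2)^2 = 1/4).
Summing one r·B term per recipient: 4·0.5·0.475 + 3·0.125·0.331 + 3·0.25·0.0498 + 2·0.25·0.32 = 1.271475.
1.271475 < 2.4: the indirect benefit is less than the cost.

No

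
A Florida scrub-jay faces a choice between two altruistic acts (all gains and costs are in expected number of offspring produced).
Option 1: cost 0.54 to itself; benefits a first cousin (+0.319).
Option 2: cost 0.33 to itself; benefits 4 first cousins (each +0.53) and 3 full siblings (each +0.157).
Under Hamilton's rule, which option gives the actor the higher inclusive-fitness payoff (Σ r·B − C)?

Option 2

Option 1: r to a first cousin = 0.125.
Option 1: Σ r·B − C = (1·0.125·0.319) − 0.54 = -0.500125.
Option 2: r to a first cousin = 0.125.
Option 2: r to a full sibling = 0.5.
Option 2: Σ r·B − C = (4·0.125·0.53 + 3·0.5·0.157) − 0.33 = 0.1705.
Option 2 has the higher net inclusive-fitness payoff.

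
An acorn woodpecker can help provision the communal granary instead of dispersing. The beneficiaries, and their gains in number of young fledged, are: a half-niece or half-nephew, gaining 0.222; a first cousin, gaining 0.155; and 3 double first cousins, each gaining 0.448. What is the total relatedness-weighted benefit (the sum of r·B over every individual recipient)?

r to a half-niece or half-nephew = 0.125 (half-aunt/uncle↔niece/nephew: one path of length 3: r = (1/2)^3 = 1/8).
r to a first cousin = 0.125 (first cousins share one grandparent pair — two paths of length 4: r = 2·(1/2)^4 = 1/8).
r to a double first cousin = 0.25 (double first cousins share both grandparent pairs — four paths of length 4: r = 4·(1/2)^4 = 1/4).
Summing one r·B term per recipient: 1·0.125·0.222 + 1·0.125·0.155 + 3·0.25·0.448 = 0.383125.

0.383125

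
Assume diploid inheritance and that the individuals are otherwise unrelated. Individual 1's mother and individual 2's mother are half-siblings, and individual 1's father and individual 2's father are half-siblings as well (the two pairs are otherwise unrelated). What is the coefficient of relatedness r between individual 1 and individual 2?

0.125

Wright's path rule: contributions from independent ancestry routes add.
Individual 1 and individual 2 are related in two ways: half first cousins through their mothers (r = 1/16) and half first cousins through their fathers (r = 1/16).
r = 1/16 + 1/16 = 0.125.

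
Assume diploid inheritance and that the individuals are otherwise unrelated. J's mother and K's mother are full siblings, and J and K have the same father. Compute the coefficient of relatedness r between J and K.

Independent pedigree routes through distinct common ancestors add.
J and K are related in two ways: first cousins through their mothers (r = 1/8) and half-sibs through their shared father (r = 1/4).
r = 1/8 + 1/4 = 0.375.

0.375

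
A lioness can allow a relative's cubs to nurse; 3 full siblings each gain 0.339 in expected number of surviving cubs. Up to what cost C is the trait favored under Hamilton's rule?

0.5085

r to a full sibling = 0.5 (full sibs share both parents — two paths of length 2: r = 2·(1/2)^2 = 1/2).
Hamilton's rule: n·r·B > C, so the trait is favored while C < n·r·B = 3·0.5·0.339 = 0.5085.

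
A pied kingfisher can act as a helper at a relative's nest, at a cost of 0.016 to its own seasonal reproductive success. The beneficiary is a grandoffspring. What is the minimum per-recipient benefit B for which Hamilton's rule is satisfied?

r to a grandoffspring = 1/4 (two parent–offspring links: r = (1/2)^2 = 1/4).
Hamilton's rule with n recipients of equal r: n·r·B > C, so B > C/(n·r) = 0.016/(1·0.25) = 0.064.

0.064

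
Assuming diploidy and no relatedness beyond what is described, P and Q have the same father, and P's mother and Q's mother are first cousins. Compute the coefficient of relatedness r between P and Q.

0.28125

Wright's path rule: contributions from independent ancestry routes add.
P and Q are related in two ways: half-sibs through their shared father (r = 1/4) and second cousins through their mothers (r = 1/32).
r = 1/4 + 1/32 = 0.28125.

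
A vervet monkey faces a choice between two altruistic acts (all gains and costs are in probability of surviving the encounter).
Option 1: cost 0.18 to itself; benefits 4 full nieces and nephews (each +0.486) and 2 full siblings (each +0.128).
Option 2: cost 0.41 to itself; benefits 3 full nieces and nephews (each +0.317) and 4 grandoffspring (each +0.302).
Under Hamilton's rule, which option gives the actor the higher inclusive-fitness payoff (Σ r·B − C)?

Option 1

Option 1: r to a full niece or nephew = 0.25.
Option 1: r to a full sibling = 0.5.
Option 1: Σ r·B − C = (4·0.25·0.486 + 2·0.5·0.128) − 0.18 = 0.434.
Option 2: r to a full niece or nephew = 0.25.
Option 2: r to a grandoffspring = 0.25.
Option 2: Σ r·B − C = (3·0.25·0.317 + 4·0.25·0.302) − 0.41 = 0.12975.
Option 1 has the higher net inclusive-fitness payoff.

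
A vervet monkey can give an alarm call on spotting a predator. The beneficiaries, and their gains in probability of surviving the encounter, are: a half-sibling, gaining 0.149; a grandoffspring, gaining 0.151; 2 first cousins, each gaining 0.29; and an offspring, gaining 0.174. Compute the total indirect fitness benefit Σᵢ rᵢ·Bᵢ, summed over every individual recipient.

r to a half-sibling = 1/4 (half-sibs share one parent — one path of length 2: r = (1/2)^2 = 1/4).
r to a grandoffspring = 1/4 (two parent–offspring links: r = (1/2)^2 = 1/4).
r to a first cousin = 0.125 (first cousins share one grandparent pair — two paths of length 4: r = 2·(1/2)^4 = 1/8).
r to an offspring = 0.5 (one parent–offspring link: r = (1/2)^1 = 1/2).
Summing one r·B term per recipient: 1·0.25·0.149 + 1·0.25·0.151 + 2·0.125·0.29 + 1·0.5·0.174 = 0.2345.

0.2345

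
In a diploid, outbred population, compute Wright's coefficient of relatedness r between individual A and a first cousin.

Each parent–offspring link contributes a factor of 1/2, and independent paths through distinct common ancestors add.
First cousins share one grandparent pair — two paths of length 4: r = 2·(1/2)^4 = 1/8.

0.125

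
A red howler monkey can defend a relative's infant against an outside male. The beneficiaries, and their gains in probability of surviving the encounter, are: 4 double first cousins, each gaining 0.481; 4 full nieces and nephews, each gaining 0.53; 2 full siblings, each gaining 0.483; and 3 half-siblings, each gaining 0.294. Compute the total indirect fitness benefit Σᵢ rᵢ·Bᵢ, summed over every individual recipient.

1.7145

r to a double first cousin = 0.25 (double first cousins share both grandparent pairs — four paths of length 4: r = 4·(1/2)^4 = 1/4).
r to a full niece or nephew = 1/4 (full aunt/uncle↔niece/nephew: two paths of length 3 through the shared grandparent pair: r = 2·(1/2)^3 = 1/4).
r to a full sibling = 1/2 (full sibs share both parents — two paths of length 2: r = 2·(1/2)^2 = 1/2).
r to a half-sibling = 1/4 (half-sibs share one parent — one path of length 2: r = (1/2)^2 = 1/4).
Summing one r·B term per recipient: 4·0.25·0.481 + 4·0.25·0.53 + 2·0.5·0.483 + 3·0.25·0.294 = 1.7145.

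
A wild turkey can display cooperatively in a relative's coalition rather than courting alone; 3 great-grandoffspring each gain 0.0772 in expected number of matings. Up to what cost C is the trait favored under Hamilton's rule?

0.02895

r to a great-grandoffspring = 0.125 (three parent–offspring links: r = (1/2)^3 = 1/8).
Hamilton's rule: n·r·B > C, so the trait is favored while C < n·r·B = 3·0.125·0.0772 = 0.02895.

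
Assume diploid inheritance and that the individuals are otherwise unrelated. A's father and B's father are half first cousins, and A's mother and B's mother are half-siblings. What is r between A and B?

0.078125

Relatedness sums over independent paths through distinct common ancestors.
A and B are related in two ways: half second cousins through their fathers (r = 1/64) and half first cousins through their mothers (r = 1/16).
r = 1/64 + 1/16 = 0.078125.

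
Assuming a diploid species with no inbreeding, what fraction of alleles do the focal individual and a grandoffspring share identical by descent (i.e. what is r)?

0.25

Each parent–offspring link contributes a factor of 1/2, and independent paths through distinct common ancestors add.
Two parent–offspring links: r = (1/2)^2 = 1/4.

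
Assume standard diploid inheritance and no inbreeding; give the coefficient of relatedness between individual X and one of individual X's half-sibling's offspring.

Each parent–offspring link contributes a factor of 1/2, and independent paths through distinct common ancestors add.
Half-aunt/uncle↔niece/nephew: one path of length 3: r = (1/2)^3 = 1/8.

0.125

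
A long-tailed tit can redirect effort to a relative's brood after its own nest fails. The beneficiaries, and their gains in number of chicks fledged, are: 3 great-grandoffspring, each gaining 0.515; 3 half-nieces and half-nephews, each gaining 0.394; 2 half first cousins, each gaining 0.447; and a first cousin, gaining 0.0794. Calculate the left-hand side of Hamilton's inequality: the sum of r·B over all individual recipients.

0.406675

r to a great-grandoffspring = 1/8 (three parent–offspring links: r = (1/2)^3 = 1/8).
r to a half-niece or half-nephew = 1/8 (half-aunt/uncle↔niece/nephew: one path of length 3: r = (1/2)^3 = 1/8).
r to a half first cousin = 1/16 (half first cousins share one grandparent — one path of length 4: r = (1/2)^4 = 1/16).
r to a first cousin = 1/8 (first cousins share one grandparent pair — two paths of length 4: r = 2·(1/2)^4 = 1/8).
Summing one r·B term per recipient: 3·0.125·0.515 + 3·0.125·0.394 + 2·0.0625·0.447 + 1·0.125·0.0794 = 0.406675.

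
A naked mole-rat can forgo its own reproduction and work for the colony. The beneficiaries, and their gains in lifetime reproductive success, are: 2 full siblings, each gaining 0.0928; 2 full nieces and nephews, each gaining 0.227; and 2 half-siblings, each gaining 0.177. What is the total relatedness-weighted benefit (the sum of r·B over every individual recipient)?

r to a full sibling = 0.5 (full sibs share both parents — two paths of length 2: r = 2·(1/2)^2 = 1/2).
r to a full niece or nephew = 1/4 (full aunt/uncle↔niece/nephew: two paths of length 3 through the shared grandparent pair: r = 2·(1/2)^3 = 1/4).
r to a half-sibling = 1/4 (half-sibs share one parent — one path of length 2: r = (1/2)^2 = 1/4).
Summing one r·B term per recipient: 2·0.5·0.0928 + 2·0.25·0.227 + 2·0.25·0.177 = 0.2948.

0.2948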